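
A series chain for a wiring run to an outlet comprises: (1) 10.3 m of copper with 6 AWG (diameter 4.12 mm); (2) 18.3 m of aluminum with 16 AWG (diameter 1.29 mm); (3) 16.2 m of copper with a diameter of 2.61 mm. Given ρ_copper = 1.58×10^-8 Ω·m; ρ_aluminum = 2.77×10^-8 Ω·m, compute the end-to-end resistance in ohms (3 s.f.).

0.448 Ω

Seg 1: A = π(4.12/2 mm)² = π(2.0600e-03 m)² = 1.333e-05 m²
R_1 = (1.58×10^-8)(10.3)/(1.333e-05) = 0.01221 Ω
Seg 2: A = π(1.29/2 mm)² = π(6.4500e-04 m)² = 1.307e-06 m²
R_2 = (2.77×10^-8)(18.3)/(1.307e-06) = 0.3878 Ω
Seg 3: A = π(d/2)² = π(1.3050e-03 m)² = 5.350e-06 m²
R_3 = (1.58×10^-8)(16.2)/(5.350e-06) = 0.04784 Ω
R_total = R_1 + R_2 + R_3 = 0.448 Ω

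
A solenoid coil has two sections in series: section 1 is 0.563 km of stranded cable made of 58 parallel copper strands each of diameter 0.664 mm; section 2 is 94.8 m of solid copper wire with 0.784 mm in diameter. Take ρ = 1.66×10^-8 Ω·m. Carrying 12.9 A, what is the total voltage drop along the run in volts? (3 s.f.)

48.1 V

Section 1: A_strand = π(3.3200e-04)² = 3.463e-07 m²; R₁ = ρL/(N·A_s) = (1.66×10^-8)(563)/(58×3.463e-07) = 0.4653 Ω
Section 2: A = π(d/2)² = π(3.9200e-04 m)² = 4.827e-07 m²
R₂ = (1.66×10^-8)(94.8)/(4.827e-07) = 3.26 Ω
R = R₁ + R₂ = 3.725 Ω
V = IR = 12.9 × 3.725 = 48.1 V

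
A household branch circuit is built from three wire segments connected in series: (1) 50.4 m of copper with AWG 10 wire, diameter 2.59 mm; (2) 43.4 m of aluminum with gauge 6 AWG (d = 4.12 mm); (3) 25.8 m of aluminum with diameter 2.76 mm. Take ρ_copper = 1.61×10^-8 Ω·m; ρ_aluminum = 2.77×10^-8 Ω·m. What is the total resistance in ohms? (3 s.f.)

0.364 Ω

Seg 1: A = π(2.59/2 mm)² = π(1.2950e-03 m)² = 5.269e-06 m²
R_1 = (1.61×10^-8)(50.4)/(5.269e-06) = 0.154 Ω
Seg 2: A = π(4.12/2 mm)² = π(2.0600e-03 m)² = 1.333e-05 m²
R_2 = (2.77×10^-8)(43.4)/(1.333e-05) = 0.09017 Ω
Seg 3: A = π(d/2)² = π(1.3800e-03 m)² = 5.983e-06 m²
R_3 = (2.77×10^-8)(25.8)/(5.983e-06) = 0.1195 Ω
R_total = R_1 + R_2 + R_3 = 0.364 Ω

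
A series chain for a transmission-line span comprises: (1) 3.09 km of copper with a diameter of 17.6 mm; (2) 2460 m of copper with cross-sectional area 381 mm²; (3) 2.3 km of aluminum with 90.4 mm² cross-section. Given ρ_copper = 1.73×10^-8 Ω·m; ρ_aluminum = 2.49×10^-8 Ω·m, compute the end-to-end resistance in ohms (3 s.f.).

Seg 1: A = π(d/2)² = π(8.8000e-03 m)² = 2.433e-04 m²
R_1 = (1.73×10^-8)(3090)/(2.433e-04) = 0.2197 Ω
Seg 2: A = 381 mm² = 3.810e-04 m²
R_2 = (1.73×10^-8)(2460)/(3.810e-04) = 0.1117 Ω
Seg 3: A = 90.4 mm² = 9.040e-05 m²
R_3 = (2.49×10^-8)(2300)/(9.040e-05) = 0.6335 Ω
R_total = R_1 + R_2 + R_3 = 0.965 Ω

0.965 Ω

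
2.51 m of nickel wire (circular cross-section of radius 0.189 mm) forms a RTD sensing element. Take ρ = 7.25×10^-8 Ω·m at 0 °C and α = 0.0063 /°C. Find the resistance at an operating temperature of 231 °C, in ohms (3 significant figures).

A = πr² = π(1.8900e-04 m)² = 1.122e-07 m²
R₍0°C₎ = ρL/A = (7.25×10^-8)(2.51)/(1.122e-07) = 1.622 Ω
R = R₀(1 + αΔT) = 1.622(1 + 0.0063×231) = 3.98 Ω

3.98 Ω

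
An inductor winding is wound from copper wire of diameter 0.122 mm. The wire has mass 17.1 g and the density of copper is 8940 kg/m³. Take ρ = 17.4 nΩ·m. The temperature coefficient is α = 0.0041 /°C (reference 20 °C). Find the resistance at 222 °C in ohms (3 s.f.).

445 Ω

ρ = 17.4 nΩ·m = 1.74×10^-8 Ω·m
A = π(d/2)² = π(6.1000e-05 m)² = 1.1690e-08 m²
L = m/(density·A) = 0.0171/(8940×1.1690e-08) = 163.6 m
R = ρL/A = (1.74×10^-8)(163.6)/(1.1690e-08) = 243.6 Ω
R(222 °C) = 243.6 × (1 + 0.0041×202) = 445 Ω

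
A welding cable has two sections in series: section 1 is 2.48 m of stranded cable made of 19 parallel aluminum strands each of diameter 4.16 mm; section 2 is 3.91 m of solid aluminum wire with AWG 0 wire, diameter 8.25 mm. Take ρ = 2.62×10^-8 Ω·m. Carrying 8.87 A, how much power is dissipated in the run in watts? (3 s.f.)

Section 1: A_strand = π(2.0800e-03)² = 1.359e-05 m²; R₁ = ρL/(N·A_s) = (2.62×10^-8)(2.48)/(19×1.359e-05) = 2.516×10^-4 Ω
Section 2: A = π(8.25/2 mm)² = π(4.1250e-03 m)² = 5.346e-05 m²
R₂ = (2.62×10^-8)(3.91)/(5.346e-05) = 0.001916 Ω
R = R₁ + R₂ = 0.002168 Ω
P = I²R = (8.87)² × 0.002168 = 0.171 W

0.171 W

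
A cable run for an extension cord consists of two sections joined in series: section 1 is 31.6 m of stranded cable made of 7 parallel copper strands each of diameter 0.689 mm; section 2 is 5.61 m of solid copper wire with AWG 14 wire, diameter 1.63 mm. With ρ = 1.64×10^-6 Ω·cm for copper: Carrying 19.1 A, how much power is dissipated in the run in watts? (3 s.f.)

ρ = 1.64×10^-6 Ω·cm = 1.64×10^-8 Ω·m
Section 1: A_strand = π(3.4450e-04)² = 3.728e-07 m²; R₁ = ρL/(N·A_s) = (1.64×10^-8)(31.6)/(7×3.728e-07) = 0.1986 Ω
Section 2: A = π(1.63/2 mm)² = π(8.1500e-04 m)² = 2.087e-06 m²
R₂ = (1.64×10^-8)(5.61)/(2.087e-06) = 0.04409 Ω
R = R₁ + R₂ = 0.2427 Ω
P = I²R = (19.1)² × 0.2427 = 88.5 W

88.5 W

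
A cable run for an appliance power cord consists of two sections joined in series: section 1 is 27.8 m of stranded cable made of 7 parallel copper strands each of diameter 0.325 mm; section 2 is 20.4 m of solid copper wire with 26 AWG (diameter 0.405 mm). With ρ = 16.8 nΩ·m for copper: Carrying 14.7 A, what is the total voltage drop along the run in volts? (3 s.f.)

50.9 V

ρ = 16.8 nΩ·m = 1.68×10^-8 Ω·m
Section 1: A_strand = π(1.6250e-04)² = 8.296e-08 m²; R₁ = ρL/(N·A_s) = (1.68×10^-8)(27.8)/(7×8.296e-08) = 0.8043 Ω
Section 2: A = π(0.405/2 mm)² = π(2.0250e-04 m)² = 1.288e-07 m²
R₂ = (1.68×10^-8)(20.4)/(1.288e-07) = 2.66 Ω
R = R₁ + R₂ = 3.465 Ω
V = IR = 14.7 × 3.465 = 50.9 V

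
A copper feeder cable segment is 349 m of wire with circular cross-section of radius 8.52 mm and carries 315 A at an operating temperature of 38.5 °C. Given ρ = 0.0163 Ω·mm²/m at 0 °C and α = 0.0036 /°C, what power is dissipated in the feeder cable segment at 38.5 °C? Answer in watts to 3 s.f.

ρ = 0.0163 Ω·mm²/m = 1.63×10^-8 Ω·m
A = πr² = π(8.5200e-03 m)² = 2.280e-04 m²
R₍0₎ = ρL/A = (1.63×10^-8)(349)/(2.280e-04) = 0.02495 Ω
R₍38.5₎ = R₍0₎(1 + αΔT) = 0.02495 × (1 + 0.0036×38.5) = 0.0284 Ω
P = I²R = (315)² × 0.0284 = 2820 W

2820 W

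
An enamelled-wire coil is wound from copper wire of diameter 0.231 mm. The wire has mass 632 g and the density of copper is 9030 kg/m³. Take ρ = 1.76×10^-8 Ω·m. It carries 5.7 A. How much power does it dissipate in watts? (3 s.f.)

22800 W

A = π(d/2)² = π(1.1550e-04 m)² = 4.1910e-08 m²
L = m/(density·A) = 0.632/(9030×4.1910e-08) = 1670 m
R = ρL/A = (1.76×10^-8)(1670)/(4.1910e-08) = 701.3 Ω
P = I²R = (5.7)² × 701.3 = 22800 W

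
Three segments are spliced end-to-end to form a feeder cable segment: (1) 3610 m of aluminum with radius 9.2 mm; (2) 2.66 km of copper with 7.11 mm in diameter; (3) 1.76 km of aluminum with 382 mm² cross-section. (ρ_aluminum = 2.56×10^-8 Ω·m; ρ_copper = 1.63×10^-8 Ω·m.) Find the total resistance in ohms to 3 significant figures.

1.56 Ω

Seg 1: A = πr² = π(9.2000e-03 m)² = 2.659e-04 m²
R_1 = (2.56×10^-8)(3610)/(2.659e-04) = 0.3476 Ω
Seg 2: A = π(d/2)² = π(3.5550e-03 m)² = 3.970e-05 m²
R_2 = (1.63×10^-8)(2660)/(3.970e-05) = 1.092 Ω
Seg 3: A = 382 mm² = 3.820e-04 m²
R_3 = (2.56×10^-8)(1760)/(3.820e-04) = 0.1179 Ω
R_total = R_1 + R_2 + R_3 = 1.56 Ω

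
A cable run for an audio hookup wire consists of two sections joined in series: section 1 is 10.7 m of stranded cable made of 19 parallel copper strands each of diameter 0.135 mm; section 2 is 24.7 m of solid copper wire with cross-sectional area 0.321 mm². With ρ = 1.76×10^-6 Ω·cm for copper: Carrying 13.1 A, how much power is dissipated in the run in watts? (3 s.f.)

ρ = 1.76×10^-6 Ω·cm = 1.76×10^-8 Ω·m
Section 1: A_strand = π(6.7500e-05)² = 1.431e-08 m²; R₁ = ρL/(N·A_s) = (1.76×10^-8)(10.7)/(19×1.431e-08) = 0.6924 Ω
Section 2: A = 0.321 mm² = 3.210e-07 m²
R₂ = (1.76×10^-8)(24.7)/(3.210e-07) = 1.354 Ω
R = R₁ + R₂ = 2.047 Ω
P = I²R = (13.1)² × 2.047 = 351 W

351 W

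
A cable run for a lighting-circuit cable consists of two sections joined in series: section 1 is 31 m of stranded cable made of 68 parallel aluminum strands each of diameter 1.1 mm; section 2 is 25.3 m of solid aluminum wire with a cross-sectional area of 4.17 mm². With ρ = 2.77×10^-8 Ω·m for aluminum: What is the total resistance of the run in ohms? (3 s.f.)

Section 1: A_strand = π(5.5000e-04)² = 9.503e-07 m²; R₁ = ρL/(N·A_s) = (2.77×10^-8)(31)/(68×9.503e-07) = 0.01329 Ω
Section 2: A = 4.17 mm² = 4.170e-06 m²
R₂ = (2.77×10^-8)(25.3)/(4.170e-06) = 0.1681 Ω
R = R₁ + R₂ = 0.181 Ω

0.181 Ω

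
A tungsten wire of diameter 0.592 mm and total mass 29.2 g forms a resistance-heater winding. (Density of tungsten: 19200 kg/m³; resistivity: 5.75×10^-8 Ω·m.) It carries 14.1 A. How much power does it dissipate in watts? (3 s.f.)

A = π(d/2)² = π(2.9600e-04 m)² = 2.7525e-07 m²
L = m/(density·A) = 0.0292/(19200×2.7525e-07) = 5.525 m
R = ρL/A = (5.75×10^-8)(5.525)/(2.7525e-07) = 1.154 Ω
P = I²R = (14.1)² × 1.154 = 229 W

229 W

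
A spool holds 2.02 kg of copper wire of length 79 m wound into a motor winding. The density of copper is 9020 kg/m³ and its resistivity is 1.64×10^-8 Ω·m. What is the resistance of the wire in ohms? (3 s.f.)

0.457 Ω

A = m/(density·L) = 2.02/(9020×79) = 2.8348e-06 m²
R = ρL/A = (1.64×10^-8)(79)/(2.8348e-06) = 0.457 Ω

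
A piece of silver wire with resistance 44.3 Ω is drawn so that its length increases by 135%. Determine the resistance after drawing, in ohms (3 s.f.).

k = 1 + 135/100 = 2.35; volume constant ⇒ A' = A/k, so R' = k²R.
R' = 5.523 × 44.3 = 245 Ω

245 Ω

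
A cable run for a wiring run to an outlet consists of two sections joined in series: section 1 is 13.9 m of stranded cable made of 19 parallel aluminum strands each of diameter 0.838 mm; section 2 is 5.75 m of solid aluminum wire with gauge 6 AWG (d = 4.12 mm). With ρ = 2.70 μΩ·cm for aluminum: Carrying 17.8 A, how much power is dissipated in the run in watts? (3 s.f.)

ρ = 2.70 μΩ·cm = 2.70×10^-8 Ω·m
Section 1: A_strand = π(4.1900e-04)² = 5.515e-07 m²; R₁ = ρL/(N·A_s) = (2.70×10^-8)(13.9)/(19×5.515e-07) = 0.03581 Ω
Section 2: A = π(4.12/2 mm)² = π(2.0600e-03 m)² = 1.333e-05 m²
R₂ = (2.70×10^-8)(5.75)/(1.333e-05) = 0.01165 Ω
R = R₁ + R₂ = 0.04746 Ω
P = I²R = (17.8)² × 0.04746 = 15.0 W

15.0 W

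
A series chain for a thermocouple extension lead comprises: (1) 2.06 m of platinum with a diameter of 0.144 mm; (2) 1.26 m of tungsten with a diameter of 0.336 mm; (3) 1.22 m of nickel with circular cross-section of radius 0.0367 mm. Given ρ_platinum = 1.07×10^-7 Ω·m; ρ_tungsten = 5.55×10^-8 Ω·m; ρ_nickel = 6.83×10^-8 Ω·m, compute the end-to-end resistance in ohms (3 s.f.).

Seg 1: A = π(d/2)² = π(7.2000e-05 m)² = 1.629e-08 m²
R_1 = (1.07×10^-7)(2.06)/(1.629e-08) = 13.53 Ω
Seg 2: A = π(d/2)² = π(1.6800e-04 m)² = 8.867e-08 m²
R_2 = (5.55×10^-8)(1.26)/(8.867e-08) = 0.7887 Ω
Seg 3: A = πr² = π(3.6700e-05 m)² = 4.231e-09 m²
R_3 = (6.83×10^-8)(1.22)/(4.231e-09) = 19.69 Ω
R_total = R_1 + R_2 + R_3 = 34.0 Ω

34.0 Ω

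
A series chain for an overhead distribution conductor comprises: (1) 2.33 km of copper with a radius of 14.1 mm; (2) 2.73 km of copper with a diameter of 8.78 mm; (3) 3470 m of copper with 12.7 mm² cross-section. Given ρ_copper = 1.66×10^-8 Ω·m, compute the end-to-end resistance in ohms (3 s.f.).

Seg 1: A = πr² = π(1.4100e-02 m)² = 6.246e-04 m²
R_1 = (1.66×10^-8)(2330)/(6.246e-04) = 0.06193 Ω
Seg 2: A = π(d/2)² = π(4.3900e-03 m)² = 6.055e-05 m²
R_2 = (1.66×10^-8)(2730)/(6.055e-05) = 0.7485 Ω
Seg 3: A = 12.7 mm² = 1.270e-05 m²
R_3 = (1.66×10^-8)(3470)/(1.270e-05) = 4.536 Ω
R_total = R_1 + R_2 + R_3 = 5.35 Ω

5.35 Ω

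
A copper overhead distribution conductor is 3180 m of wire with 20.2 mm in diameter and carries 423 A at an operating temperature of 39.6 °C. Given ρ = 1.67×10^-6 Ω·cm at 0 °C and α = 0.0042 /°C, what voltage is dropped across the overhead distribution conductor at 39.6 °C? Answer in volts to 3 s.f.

81.8 V

ρ = 1.67×10^-6 Ω·cm = 1.67×10^-8 Ω·m
A = π(d/2)² = π(1.0100e-02 m)² = 3.205e-04 m²
R₍0₎ = ρL/A = (1.67×10^-8)(3180)/(3.205e-04) = 0.1657 Ω
R₍39.6₎ = R₍0₎(1 + αΔT) = 0.1657 × (1 + 0.0042×39.6) = 0.1933 Ω
V = IR = 423 × 0.1933 = 81.8 V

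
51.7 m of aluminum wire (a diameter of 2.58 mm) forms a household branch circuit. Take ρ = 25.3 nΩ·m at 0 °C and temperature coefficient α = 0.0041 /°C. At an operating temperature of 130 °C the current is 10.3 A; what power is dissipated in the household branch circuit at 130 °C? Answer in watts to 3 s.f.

40.7 W

ρ = 25.3 nΩ·m = 2.53×10^-8 Ω·m
A = π(d/2)² = π(1.2900e-03 m)² = 5.228e-06 m²
R₍0₎ = ρL/A = (2.53×10^-8)(51.7)/(5.228e-06) = 0.2502 Ω
R₍130₎ = R₍0₎(1 + αΔT) = 0.2502 × (1 + 0.0041×130) = 0.3836 Ω
P = I²R = (10.3)² × 0.3836 = 40.7 W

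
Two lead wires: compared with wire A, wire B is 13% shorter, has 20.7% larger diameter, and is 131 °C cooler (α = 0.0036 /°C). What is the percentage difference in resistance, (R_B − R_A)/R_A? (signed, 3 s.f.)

R ∝ ρL/d² with ρ ∝ (1+αΔT), so R_B/R_A = (1 − 13/100) × (1 + 20.7/100)⁻² × (1 − 0.0036×131)
= 0.87 × 0.6864 × 0.5284 = 0.3155
(R_B − R_A)/R_A = 0.3155 − 1 = -68.4%

-68.4%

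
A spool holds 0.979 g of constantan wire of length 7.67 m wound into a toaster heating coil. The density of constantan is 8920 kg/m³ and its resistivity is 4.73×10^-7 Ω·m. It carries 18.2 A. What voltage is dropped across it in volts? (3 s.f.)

A = m/(density·L) = 9.790×10^-4/(8920×7.67) = 1.4309e-08 m²
R = ρL/A = (4.73×10^-7)(7.67)/(1.4309e-08) = 253.5 Ω
V = IR = 18.2 × 253.5 = 4610 V

4610 V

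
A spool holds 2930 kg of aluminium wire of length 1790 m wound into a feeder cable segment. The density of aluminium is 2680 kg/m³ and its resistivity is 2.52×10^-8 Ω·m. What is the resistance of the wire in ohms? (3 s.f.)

0.0739 Ω

A = m/(density·L) = 2930/(2680×1790) = 6.1077e-04 m²
R = ρL/A = (2.52×10^-8)(1790)/(6.1077e-04) = 0.0739 Ω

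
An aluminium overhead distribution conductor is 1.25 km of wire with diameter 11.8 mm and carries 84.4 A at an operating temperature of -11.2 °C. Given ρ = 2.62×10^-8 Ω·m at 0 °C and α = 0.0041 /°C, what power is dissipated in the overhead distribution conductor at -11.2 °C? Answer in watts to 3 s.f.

A = π(d/2)² = π(5.9000e-03 m)² = 1.094e-04 m²
R₍0₎ = ρL/A = (2.62×10^-8)(1250)/(1.094e-04) = 0.2995 Ω
R₍-11.2₎ = R₍0₎(1 + αΔT) = 0.2995 × (1 + 0.0041×-11.2) = 0.2857 Ω
P = I²R = (84.4)² × 0.2857 = 2040 W

2040 W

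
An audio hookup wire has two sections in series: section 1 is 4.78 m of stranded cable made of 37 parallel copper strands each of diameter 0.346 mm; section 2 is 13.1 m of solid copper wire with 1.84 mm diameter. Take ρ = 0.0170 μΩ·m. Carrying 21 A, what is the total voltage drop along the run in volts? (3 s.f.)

ρ = 0.0170 μΩ·m = 1.70×10^-8 Ω·m
Section 1: A_strand = π(1.7300e-04)² = 9.402e-08 m²; R₁ = ρL/(N·A_s) = (1.70×10^-8)(4.78)/(37×9.402e-08) = 0.02336 Ω
Section 2: A = π(d/2)² = π(9.2000e-04 m)² = 2.659e-06 m²
R₂ = (1.70×10^-8)(13.1)/(2.659e-06) = 0.08375 Ω
R = R₁ + R₂ = 0.1071 Ω
V = IR = 21 × 0.1071 = 2.25 V

2.25 V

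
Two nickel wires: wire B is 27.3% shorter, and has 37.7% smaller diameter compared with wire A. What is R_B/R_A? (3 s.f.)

1.87

R ∝ L/d², so R_B/R_A = (1 − 27.3/100) × (1 − 37.7/100)⁻²
= 0.727 × 2.576 = 1.87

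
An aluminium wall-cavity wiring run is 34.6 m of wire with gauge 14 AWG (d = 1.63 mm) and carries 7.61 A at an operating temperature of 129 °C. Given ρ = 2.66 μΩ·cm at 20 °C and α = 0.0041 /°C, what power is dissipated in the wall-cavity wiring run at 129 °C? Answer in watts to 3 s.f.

37.0 W

ρ = 2.66 μΩ·cm = 2.66×10^-8 Ω·m
A = π(1.63/2 mm)² = π(8.1500e-04 m)² = 2.087e-06 m²
R₍20₎ = ρL/A = (2.66×10^-8)(34.6)/(2.087e-06) = 0.4411 Ω
R₍129₎ = R₍20₎(1 + αΔT) = 0.4411 × (1 + 0.0041×109) = 0.6382 Ω
P = I²R = (7.61)² × 0.6382 = 37.0 W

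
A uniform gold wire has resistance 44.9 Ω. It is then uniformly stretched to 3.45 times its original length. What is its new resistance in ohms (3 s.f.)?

Volume constant ⇒ A' = A/k with k = 3.45. R' = ρ(kL)/(A/k) = k²R.
R' = 11.9 × 44.9 = 534 Ω

534 Ω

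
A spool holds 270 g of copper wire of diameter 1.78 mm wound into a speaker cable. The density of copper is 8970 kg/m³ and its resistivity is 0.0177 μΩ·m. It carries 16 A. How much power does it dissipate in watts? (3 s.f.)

22.0 W

ρ = 0.0177 μΩ·m = 1.77×10^-8 Ω·m
A = π(d/2)² = π(8.9000e-04 m)² = 2.4885e-06 m²
L = m/(density·A) = 0.27/(8970×2.4885e-06) = 12.1 m
R = ρL/A = (1.77×10^-8)(12.1)/(2.4885e-06) = 0.08604 Ω
P = I²R = (16)² × 0.08604 = 22.0 W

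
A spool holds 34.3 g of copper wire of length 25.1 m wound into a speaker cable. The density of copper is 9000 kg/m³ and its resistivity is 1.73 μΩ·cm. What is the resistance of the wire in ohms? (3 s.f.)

2.86 Ω

ρ = 1.73 μΩ·cm = 1.73×10^-8 Ω·m
A = m/(density·L) = 0.0343/(9000×25.1) = 1.5184e-07 m²
R = ρL/A = (1.73×10^-8)(25.1)/(1.5184e-07) = 2.86 Ω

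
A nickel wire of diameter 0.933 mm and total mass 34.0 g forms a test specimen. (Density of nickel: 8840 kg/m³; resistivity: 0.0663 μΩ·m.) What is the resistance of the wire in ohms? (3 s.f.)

0.546 Ω

ρ = 0.0663 μΩ·m = 6.63×10^-8 Ω·m
A = π(d/2)² = π(4.6650e-04 m)² = 6.8368e-07 m²
L = m/(density·A) = 0.034/(8840×6.8368e-07) = 5.626 m
R = ρL/A = (6.63×10^-8)(5.626)/(6.8368e-07) = 0.546 Ω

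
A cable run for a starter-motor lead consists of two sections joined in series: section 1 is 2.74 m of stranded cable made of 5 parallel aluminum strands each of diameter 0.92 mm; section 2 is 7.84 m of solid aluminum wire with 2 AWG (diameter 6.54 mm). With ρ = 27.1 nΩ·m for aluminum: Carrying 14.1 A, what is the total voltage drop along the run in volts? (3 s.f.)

ρ = 27.1 nΩ·m = 2.71×10^-8 Ω·m
Section 1: A_strand = π(4.6000e-04)² = 6.648e-07 m²; R₁ = ρL/(N·A_s) = (2.71×10^-8)(2.74)/(5×6.648e-07) = 0.02234 Ω
Section 2: A = π(6.54/2 mm)² = π(3.2700e-03 m)² = 3.359e-05 m²
R₂ = (2.71×10^-8)(7.84)/(3.359e-05) = 0.006325 Ω
R = R₁ + R₂ = 0.02866 Ω
V = IR = 14.1 × 0.02866 = 0.404 V

0.404 V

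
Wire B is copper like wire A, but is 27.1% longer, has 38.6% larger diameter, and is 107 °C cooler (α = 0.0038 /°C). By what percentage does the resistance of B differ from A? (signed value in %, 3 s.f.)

-60.7%

R ∝ ρL/d² with ρ ∝ (1+αΔT), so R_B/R_A = (1 + 27.1/100) × (1 + 38.6/100)⁻² × (1 − 0.0038×107)
= 1.271 × 0.5206 × 0.5934 = 0.3926
(R_B − R_A)/R_A = 0.3926 − 1 = -60.7%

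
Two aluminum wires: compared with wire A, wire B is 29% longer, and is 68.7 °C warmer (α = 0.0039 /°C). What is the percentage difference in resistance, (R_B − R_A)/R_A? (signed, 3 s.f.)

R ∝ ρL/d² with ρ ∝ (1+αΔT), so R_B/R_A = (1 + 29/100) × (1 + 0.0039×68.7)
= 1.29 × 1.268 = 1.636
(R_B − R_A)/R_A = 1.636 − 1 = 63.6%

63.6%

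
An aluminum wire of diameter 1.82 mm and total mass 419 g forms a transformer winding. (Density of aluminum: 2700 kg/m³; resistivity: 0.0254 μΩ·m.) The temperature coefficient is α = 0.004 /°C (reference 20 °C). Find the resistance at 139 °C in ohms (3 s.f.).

ρ = 0.0254 μΩ·m = 2.54×10^-8 Ω·m
A = π(d/2)² = π(9.1000e-04 m)² = 2.6016e-06 m²
L = m/(density·A) = 0.419/(2700×2.6016e-06) = 59.65 m
R = ρL/A = (2.54×10^-8)(59.65)/(2.6016e-06) = 0.5824 Ω
R(139 °C) = 0.5824 × (1 + 0.004×119) = 0.860 Ω

0.860 Ω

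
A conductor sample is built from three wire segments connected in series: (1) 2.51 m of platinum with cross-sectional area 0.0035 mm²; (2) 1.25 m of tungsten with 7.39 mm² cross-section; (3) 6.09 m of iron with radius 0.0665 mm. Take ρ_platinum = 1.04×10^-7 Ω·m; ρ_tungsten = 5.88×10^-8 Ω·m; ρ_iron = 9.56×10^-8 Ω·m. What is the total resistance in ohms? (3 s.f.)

116 Ω

Seg 1: A = 0.0035 mm² = 3.500e-09 m²
R_1 = (1.04×10^-7)(2.51)/(3.500e-09) = 74.58 Ω
Seg 2: A = 7.39 mm² = 7.390e-06 m²
R_2 = (5.88×10^-8)(1.25)/(7.390e-06) = 0.009946 Ω
Seg 3: A = πr² = π(6.6500e-05 m)² = 1.389e-08 m²
R_3 = (9.56×10^-8)(6.09)/(1.389e-08) = 41.91 Ω
R_total = R_1 + R_2 + R_3 = 116 Ω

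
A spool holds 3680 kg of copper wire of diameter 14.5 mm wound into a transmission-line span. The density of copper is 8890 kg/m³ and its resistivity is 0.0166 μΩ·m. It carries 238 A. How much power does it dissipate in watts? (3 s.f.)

14300 W

ρ = 0.0166 μΩ·m = 1.66×10^-8 Ω·m
A = π(d/2)² = π(7.2500e-03 m)² = 1.6513e-04 m²
L = m/(density·A) = 3680/(8890×1.6513e-04) = 2507 m
R = ρL/A = (1.66×10^-8)(2507)/(1.6513e-04) = 0.252 Ω
P = I²R = (238)² × 0.252 = 14300 W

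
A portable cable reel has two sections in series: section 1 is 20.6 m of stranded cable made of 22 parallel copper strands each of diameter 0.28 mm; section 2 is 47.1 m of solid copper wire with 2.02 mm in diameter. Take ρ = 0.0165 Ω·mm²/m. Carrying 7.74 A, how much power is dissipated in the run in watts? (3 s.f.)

ρ = 0.0165 Ω·mm²/m = 1.65×10^-8 Ω·m
Section 1: A_strand = π(1.4000e-04)² = 6.158e-08 m²; R₁ = ρL/(N·A_s) = (1.65×10^-8)(20.6)/(22×6.158e-08) = 0.2509 Ω
Section 2: A = π(d/2)² = π(1.0100e-03 m)² = 3.205e-06 m²
R₂ = (1.65×10^-8)(47.1)/(3.205e-06) = 0.2425 Ω
R = R₁ + R₂ = 0.4934 Ω
P = I²R = (7.74)² × 0.4934 = 29.6 W

29.6 W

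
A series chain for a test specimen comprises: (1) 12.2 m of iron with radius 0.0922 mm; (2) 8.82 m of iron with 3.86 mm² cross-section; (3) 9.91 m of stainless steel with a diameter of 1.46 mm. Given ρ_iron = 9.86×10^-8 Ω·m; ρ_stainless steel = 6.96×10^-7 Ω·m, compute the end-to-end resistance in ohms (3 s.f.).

49.4 Ω

Seg 1: A = πr² = π(9.2200e-05 m)² = 2.671e-08 m²
R_1 = (9.86×10^-8)(12.2)/(2.671e-08) = 45.04 Ω
Seg 2: A = 3.86 mm² = 3.860e-06 m²
R_2 = (9.86×10^-8)(8.82)/(3.860e-06) = 0.2253 Ω
Seg 3: A = π(d/2)² = π(7.3000e-04 m)² = 1.674e-06 m²
R_3 = (6.96×10^-7)(9.91)/(1.674e-06) = 4.12 Ω
R_total = R_1 + R_2 + R_3 = 49.4 Ω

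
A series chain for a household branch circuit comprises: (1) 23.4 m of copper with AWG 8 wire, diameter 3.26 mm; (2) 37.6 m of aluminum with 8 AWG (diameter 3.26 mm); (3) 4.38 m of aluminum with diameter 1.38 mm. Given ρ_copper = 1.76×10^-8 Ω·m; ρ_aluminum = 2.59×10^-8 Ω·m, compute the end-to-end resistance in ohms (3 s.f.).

Seg 1: A = π(3.26/2 mm)² = π(1.6300e-03 m)² = 8.347e-06 m²
R_1 = (1.76×10^-8)(23.4)/(8.347e-06) = 0.04934 Ω
Seg 2: A = π(3.26/2 mm)² = π(1.6300e-03 m)² = 8.347e-06 m²
R_2 = (2.59×10^-8)(37.6)/(8.347e-06) = 0.1167 Ω
Seg 3: A = π(d/2)² = π(6.9000e-04 m)² = 1.496e-06 m²
R_3 = (2.59×10^-8)(4.38)/(1.496e-06) = 0.07584 Ω
R_total = R_1 + R_2 + R_3 = 0.242 Ω

0.242 Ω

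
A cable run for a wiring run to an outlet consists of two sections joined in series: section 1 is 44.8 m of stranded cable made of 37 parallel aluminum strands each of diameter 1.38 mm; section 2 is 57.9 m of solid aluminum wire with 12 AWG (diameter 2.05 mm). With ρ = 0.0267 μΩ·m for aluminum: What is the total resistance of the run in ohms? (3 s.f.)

ρ = 0.0267 μΩ·m = 2.67×10^-8 Ω·m
Section 1: A_strand = π(6.9000e-04)² = 1.496e-06 m²; R₁ = ρL/(N·A_s) = (2.67×10^-8)(44.8)/(37×1.496e-06) = 0.02161 Ω
Section 2: A = π(2.05/2 mm)² = π(1.0250e-03 m)² = 3.301e-06 m²
R₂ = (2.67×10^-8)(57.9)/(3.301e-06) = 0.4684 Ω
R = R₁ + R₂ = 0.490 Ω

0.490 Ω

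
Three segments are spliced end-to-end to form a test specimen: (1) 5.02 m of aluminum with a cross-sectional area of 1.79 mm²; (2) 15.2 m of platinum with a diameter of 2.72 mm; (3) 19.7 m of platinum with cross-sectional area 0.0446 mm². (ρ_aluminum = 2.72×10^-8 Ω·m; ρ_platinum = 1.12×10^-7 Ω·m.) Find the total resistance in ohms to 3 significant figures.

49.8 Ω

Seg 1: A = 1.79 mm² = 1.790e-06 m²
R_1 = (2.72×10^-8)(5.02)/(1.790e-06) = 0.07628 Ω
Seg 2: A = π(d/2)² = π(1.3600e-03 m)² = 5.811e-06 m²
R_2 = (1.12×10^-7)(15.2)/(5.811e-06) = 0.293 Ω
Seg 3: A = 0.0446 mm² = 4.460e-08 m²
R_3 = (1.12×10^-7)(19.7)/(4.460e-08) = 49.47 Ω
R_total = R_1 + R_2 + R_3 = 49.8 Ω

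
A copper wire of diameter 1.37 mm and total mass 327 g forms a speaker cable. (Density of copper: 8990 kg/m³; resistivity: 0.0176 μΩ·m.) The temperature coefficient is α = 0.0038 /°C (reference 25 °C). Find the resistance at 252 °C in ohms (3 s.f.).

ρ = 0.0176 μΩ·m = 1.76×10^-8 Ω·m
A = π(d/2)² = π(6.8500e-04 m)² = 1.4741e-06 m²
L = m/(density·A) = 0.327/(8990×1.4741e-06) = 24.67 m
R = ρL/A = (1.76×10^-8)(24.67)/(1.4741e-06) = 0.2946 Ω
R(252 °C) = 0.2946 × (1 + 0.0038×227) = 0.549 Ω

0.549 Ω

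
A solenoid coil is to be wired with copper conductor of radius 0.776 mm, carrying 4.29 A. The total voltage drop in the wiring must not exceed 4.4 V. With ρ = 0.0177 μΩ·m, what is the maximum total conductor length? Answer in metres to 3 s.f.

110 m

ρ = 0.0177 μΩ·m = 1.77×10^-8 Ω·m
A = πr² = π(7.7600e-04 m)² = 1.892e-06 m²
L_max = V_max·A/(1·ρI) = (4.4)(1.892e-06)/(1.77×10^-8×4.29) = 110 m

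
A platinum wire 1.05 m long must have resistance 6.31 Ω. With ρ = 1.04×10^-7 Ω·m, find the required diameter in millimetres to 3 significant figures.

0.148 mm

A = ρL/R = (1.04×10^-7)(1.05)/(6.31) = 1.731e-08 m²
d = 2√(A/π) = 1.484e-04 m = 0.148 mm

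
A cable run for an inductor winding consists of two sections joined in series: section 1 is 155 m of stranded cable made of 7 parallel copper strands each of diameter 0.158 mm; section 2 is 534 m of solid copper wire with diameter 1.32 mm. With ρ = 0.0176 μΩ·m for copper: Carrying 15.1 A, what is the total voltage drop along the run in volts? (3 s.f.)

ρ = 0.0176 μΩ·m = 1.76×10^-8 Ω·m
Section 1: A_strand = π(7.9000e-05)² = 1.961e-08 m²; R₁ = ρL/(N·A_s) = (1.76×10^-8)(155)/(7×1.961e-08) = 19.88 Ω
Section 2: A = π(d/2)² = π(6.6000e-04 m)² = 1.368e-06 m²
R₂ = (1.76×10^-8)(534)/(1.368e-06) = 6.868 Ω
R = R₁ + R₂ = 26.74 Ω
V = IR = 15.1 × 26.74 = 404 V

404 V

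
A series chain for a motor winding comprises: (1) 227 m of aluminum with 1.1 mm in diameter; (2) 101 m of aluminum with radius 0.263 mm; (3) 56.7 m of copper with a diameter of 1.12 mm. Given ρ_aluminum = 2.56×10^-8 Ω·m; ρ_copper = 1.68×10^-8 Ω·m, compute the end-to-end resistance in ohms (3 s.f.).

Seg 1: A = π(d/2)² = π(5.5000e-04 m)² = 9.503e-07 m²
R_1 = (2.56×10^-8)(227)/(9.503e-07) = 6.115 Ω
Seg 2: A = πr² = π(2.6300e-04 m)² = 2.173e-07 m²
R_2 = (2.56×10^-8)(101)/(2.173e-07) = 11.9 Ω
Seg 3: A = π(d/2)² = π(5.6000e-04 m)² = 9.852e-07 m²
R_3 = (1.68×10^-8)(56.7)/(9.852e-07) = 0.9669 Ω
R_total = R_1 + R_2 + R_3 = 19.0 Ω

19.0 Ω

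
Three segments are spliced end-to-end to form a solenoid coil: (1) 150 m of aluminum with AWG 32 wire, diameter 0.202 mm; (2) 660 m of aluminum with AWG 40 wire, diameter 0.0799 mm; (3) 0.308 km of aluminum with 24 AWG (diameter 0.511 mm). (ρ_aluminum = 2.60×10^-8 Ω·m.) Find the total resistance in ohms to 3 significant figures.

3580 Ω

Seg 1: A = π(0.202/2 mm)² = π(1.0100e-04 m)² = 3.205e-08 m²
R_1 = (2.60×10^-8)(150)/(3.205e-08) = 121.7 Ω
Seg 2: A = π(0.0799/2 mm)² = π(3.9950e-05 m)² = 5.014e-09 m²
R_2 = (2.60×10^-8)(660)/(5.014e-09) = 3422 Ω
Seg 3: A = π(0.511/2 mm)² = π(2.5550e-04 m)² = 2.051e-07 m²
R_3 = (2.60×10^-8)(308)/(2.051e-07) = 39.05 Ω
R_total = R_1 + R_2 + R_3 = 3580 Ω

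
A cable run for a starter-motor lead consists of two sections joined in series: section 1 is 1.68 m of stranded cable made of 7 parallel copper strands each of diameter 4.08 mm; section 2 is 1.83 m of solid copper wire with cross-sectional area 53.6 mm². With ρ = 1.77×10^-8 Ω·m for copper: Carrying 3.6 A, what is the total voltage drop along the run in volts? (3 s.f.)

0.00335 V

Section 1: A_strand = π(2.0400e-03)² = 1.307e-05 m²; R₁ = ρL/(N·A_s) = (1.77×10^-8)(1.68)/(7×1.307e-05) = 3.249×10^-4 Ω
Section 2: A = 53.6 mm² = 5.360e-05 m²
R₂ = (1.77×10^-8)(1.83)/(5.360e-05) = 6.043×10^-4 Ω
R = R₁ + R₂ = 9.292×10^-4 Ω
V = IR = 3.6 × 9.292×10^-4 = 0.00335 V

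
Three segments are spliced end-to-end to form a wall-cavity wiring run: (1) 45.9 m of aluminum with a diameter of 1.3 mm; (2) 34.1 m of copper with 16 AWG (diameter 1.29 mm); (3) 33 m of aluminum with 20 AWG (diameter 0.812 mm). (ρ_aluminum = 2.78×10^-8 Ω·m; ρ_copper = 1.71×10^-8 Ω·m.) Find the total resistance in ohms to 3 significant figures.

3.18 Ω

Seg 1: A = π(d/2)² = π(6.5000e-04 m)² = 1.327e-06 m²
R_1 = (2.78×10^-8)(45.9)/(1.327e-06) = 0.9613 Ω
Seg 2: A = π(1.29/2 mm)² = π(6.4500e-04 m)² = 1.307e-06 m²
R_2 = (1.71×10^-8)(34.1)/(1.307e-06) = 0.4462 Ω
Seg 3: A = π(0.812/2 mm)² = π(4.0600e-04 m)² = 5.178e-07 m²
R_3 = (2.78×10^-8)(33)/(5.178e-07) = 1.772 Ω
R_total = R_1 + R_2 + R_3 = 3.18 Ω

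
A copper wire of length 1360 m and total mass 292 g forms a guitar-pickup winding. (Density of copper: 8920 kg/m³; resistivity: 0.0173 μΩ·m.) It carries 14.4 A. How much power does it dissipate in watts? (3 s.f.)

ρ = 0.0173 μΩ·m = 1.73×10^-8 Ω·m
A = m/(density·L) = 0.292/(8920×1360) = 2.4070e-08 m²
R = ρL/A = (1.73×10^-8)(1360)/(2.4070e-08) = 977.5 Ω
P = I²R = (14.4)² × 977.5 = 2.03×10^5 W

2.03×10^5 W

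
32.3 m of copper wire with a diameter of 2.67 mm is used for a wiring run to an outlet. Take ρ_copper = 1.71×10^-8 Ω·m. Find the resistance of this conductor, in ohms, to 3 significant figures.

0.0986 Ω

A = π(d/2)² = π(1.3350e-03 m)² = 5.599e-06 m²
R = ρL/A = (1.71×10^-8)(32.3 m)/(5.599e-06 m²) = 0.0986 Ω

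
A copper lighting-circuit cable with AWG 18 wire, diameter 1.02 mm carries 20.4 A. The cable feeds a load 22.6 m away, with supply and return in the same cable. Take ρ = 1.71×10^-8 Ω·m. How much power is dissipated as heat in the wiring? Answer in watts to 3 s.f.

A = π(1.02/2 mm)² = π(5.1000e-04 m)² = 8.171e-07 m²
Total conductor length (both ways) L = 2 × 22.6 = 45.2 m
R = ρL/A = (1.71×10^-8)(45.2)/(8.171e-07) = 0.9459 Ω
P = I²R = (20.4)² × 0.9459 = 394 W

394 W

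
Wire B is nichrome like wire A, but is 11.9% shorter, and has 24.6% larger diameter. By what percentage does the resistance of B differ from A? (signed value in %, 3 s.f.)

-43.3%

R ∝ L/d², so R_B/R_A = (1 − 11.9/100) × (1 + 24.6/100)⁻²
= 0.881 × 0.6441 = 0.5675
(R_B − R_A)/R_A = 0.5675 − 1 = -43.3%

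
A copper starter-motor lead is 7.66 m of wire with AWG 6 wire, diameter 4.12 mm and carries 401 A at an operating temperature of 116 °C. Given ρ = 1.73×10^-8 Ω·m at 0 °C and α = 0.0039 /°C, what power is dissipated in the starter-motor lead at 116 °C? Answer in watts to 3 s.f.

A = π(4.12/2 mm)² = π(2.0600e-03 m)² = 1.333e-05 m²
R₍0₎ = ρL/A = (1.73×10^-8)(7.66)/(1.333e-05) = 0.00994 Ω
R₍116₎ = R₍0₎(1 + αΔT) = 0.00994 × (1 + 0.0039×116) = 0.01444 Ω
P = I²R = (401)² × 0.01444 = 2320 W

2320 W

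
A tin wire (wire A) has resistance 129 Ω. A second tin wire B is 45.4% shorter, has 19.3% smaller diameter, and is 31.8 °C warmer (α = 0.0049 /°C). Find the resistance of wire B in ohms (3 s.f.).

125 Ω

R ∝ ρL/d² with ρ ∝ (1+αΔT), so R_B/R_A = (1 − 45.4/100) × (1 − 19.3/100)⁻² × (1 + 0.0049×31.8)
= 0.546 × 1.536 × 1.156 = 0.969
R_B = 0.969 × 129 = 125 Ω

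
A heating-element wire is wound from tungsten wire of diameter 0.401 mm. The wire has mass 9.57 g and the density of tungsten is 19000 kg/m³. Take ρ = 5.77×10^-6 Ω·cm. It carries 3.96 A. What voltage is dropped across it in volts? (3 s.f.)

ρ = 5.77×10^-6 Ω·cm = 5.77×10^-8 Ω·m
A = π(d/2)² = π(2.0050e-04 m)² = 1.2629e-07 m²
L = m/(density·A) = 0.00957/(19000×1.2629e-07) = 3.988 m
R = ρL/A = (5.77×10^-8)(3.988)/(1.2629e-07) = 1.822 Ω
V = IR = 3.96 × 1.822 = 7.22 V

7.22 V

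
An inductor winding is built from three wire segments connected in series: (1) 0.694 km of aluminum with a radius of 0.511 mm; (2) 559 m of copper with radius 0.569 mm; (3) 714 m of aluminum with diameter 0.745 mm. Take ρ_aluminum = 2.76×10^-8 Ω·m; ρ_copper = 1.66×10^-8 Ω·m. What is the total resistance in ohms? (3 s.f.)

77.7 Ω

Seg 1: A = πr² = π(5.1100e-04 m)² = 8.203e-07 m²
R_1 = (2.76×10^-8)(694)/(8.203e-07) = 23.35 Ω
Seg 2: A = πr² = π(5.6900e-04 m)² = 1.017e-06 m²
R_2 = (1.66×10^-8)(559)/(1.017e-06) = 9.123 Ω
Seg 3: A = π(d/2)² = π(3.7250e-04 m)² = 4.359e-07 m²
R_3 = (2.76×10^-8)(714)/(4.359e-07) = 45.21 Ω
R_total = R_1 + R_2 + R_3 = 77.7 Ω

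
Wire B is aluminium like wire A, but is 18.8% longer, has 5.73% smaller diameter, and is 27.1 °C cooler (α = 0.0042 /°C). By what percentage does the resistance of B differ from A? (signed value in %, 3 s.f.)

18.5%

R ∝ ρL/d² with ρ ∝ (1+αΔT), so R_B/R_A = (1 + 18.8/100) × (1 − 5.73/100)⁻² × (1 − 0.0042×27.1)
= 1.188 × 1.125 × 0.8862 = 1.185
(R_B − R_A)/R_A = 1.185 − 1 = 18.5%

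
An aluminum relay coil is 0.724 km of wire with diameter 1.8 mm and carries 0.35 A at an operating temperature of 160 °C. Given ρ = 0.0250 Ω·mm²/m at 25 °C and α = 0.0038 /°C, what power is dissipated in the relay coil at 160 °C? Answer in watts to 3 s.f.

ρ = 0.0250 Ω·mm²/m = 2.50×10^-8 Ω·m
A = π(d/2)² = π(9.0000e-04 m)² = 2.545e-06 m²
R₍25₎ = ρL/A = (2.50×10^-8)(724)/(2.545e-06) = 7.113 Ω
R₍160₎ = R₍25₎(1 + αΔT) = 7.113 × (1 + 0.0038×135) = 10.76 Ω
P = I²R = (0.35)² × 10.76 = 1.32 W

1.32 W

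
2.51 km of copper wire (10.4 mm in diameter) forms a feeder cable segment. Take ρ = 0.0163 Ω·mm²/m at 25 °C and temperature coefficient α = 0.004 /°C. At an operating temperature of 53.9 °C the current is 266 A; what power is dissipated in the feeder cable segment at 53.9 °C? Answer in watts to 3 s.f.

ρ = 0.0163 Ω·mm²/m = 1.63×10^-8 Ω·m
A = π(d/2)² = π(5.2000e-03 m)² = 8.495e-05 m²
R₍25₎ = ρL/A = (1.63×10^-8)(2510)/(8.495e-05) = 0.4816 Ω
R₍53.9₎ = R₍25₎(1 + αΔT) = 0.4816 × (1 + 0.004×28.9) = 0.5373 Ω
P = I²R = (266)² × 0.5373 = 38000 W

38000 W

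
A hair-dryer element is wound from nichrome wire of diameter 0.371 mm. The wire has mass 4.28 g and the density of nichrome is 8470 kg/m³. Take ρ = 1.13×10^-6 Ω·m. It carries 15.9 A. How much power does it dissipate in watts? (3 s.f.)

12400 W

A = π(d/2)² = π(1.8550e-04 m)² = 1.0810e-07 m²
L = m/(density·A) = 0.00428/(8470×1.0810e-07) = 4.674 m
R = ρL/A = (1.13×10^-6)(4.674)/(1.0810e-07) = 48.86 Ω
P = I²R = (15.9)² × 48.86 = 12400 W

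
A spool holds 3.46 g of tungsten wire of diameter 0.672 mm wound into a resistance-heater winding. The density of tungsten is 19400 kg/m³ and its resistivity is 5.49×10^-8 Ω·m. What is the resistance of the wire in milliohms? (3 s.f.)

77.8 mΩ

A = π(d/2)² = π(3.3600e-04 m)² = 3.5467e-07 m²
L = m/(density·A) = 0.00346/(19400×3.5467e-07) = 0.5029 m
R = ρL/A = (5.49×10^-8)(0.5029)/(3.5467e-07) = 77.8 mΩ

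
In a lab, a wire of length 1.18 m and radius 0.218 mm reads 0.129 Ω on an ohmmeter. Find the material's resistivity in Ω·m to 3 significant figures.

A = πr² = π(2.1800e-04 m)² = 1.493e-07 m²
ρ = RA/L = (0.129)(1.493e-07)/(1.18) = 1.63×10^-8 Ω·m

1.63×10^-8 Ω·m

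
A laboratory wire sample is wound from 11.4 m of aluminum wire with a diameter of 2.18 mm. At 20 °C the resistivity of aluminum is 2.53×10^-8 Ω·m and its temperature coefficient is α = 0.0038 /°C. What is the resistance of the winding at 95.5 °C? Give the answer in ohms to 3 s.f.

0.0994 Ω

A = π(d/2)² = π(1.0900e-03 m)² = 3.733e-06 m²
R₍20°C₎ = ρL/A = (2.53×10^-8)(11.4)/(3.733e-06) = 0.07727 Ω
R = R₀(1 + αΔT) = 0.07727(1 + 0.0038×75.5) = 0.0994 Ω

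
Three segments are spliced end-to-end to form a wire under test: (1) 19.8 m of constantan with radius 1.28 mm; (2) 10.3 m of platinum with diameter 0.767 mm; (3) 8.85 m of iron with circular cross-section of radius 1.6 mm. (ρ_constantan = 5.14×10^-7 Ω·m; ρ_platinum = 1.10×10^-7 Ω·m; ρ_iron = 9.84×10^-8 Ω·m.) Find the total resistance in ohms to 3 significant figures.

4.54 Ω

Seg 1: A = πr² = π(1.2800e-03 m)² = 5.147e-06 m²
R_1 = (5.14×10^-7)(19.8)/(5.147e-06) = 1.977 Ω
Seg 2: A = π(d/2)² = π(3.8350e-04 m)² = 4.620e-07 m²
R_2 = (1.10×10^-7)(10.3)/(4.620e-07) = 2.452 Ω
Seg 3: A = πr² = π(1.6000e-03 m)² = 8.042e-06 m²
R_3 = (9.84×10^-8)(8.85)/(8.042e-06) = 0.1083 Ω
R_total = R_1 + R_2 + R_3 = 4.54 Ω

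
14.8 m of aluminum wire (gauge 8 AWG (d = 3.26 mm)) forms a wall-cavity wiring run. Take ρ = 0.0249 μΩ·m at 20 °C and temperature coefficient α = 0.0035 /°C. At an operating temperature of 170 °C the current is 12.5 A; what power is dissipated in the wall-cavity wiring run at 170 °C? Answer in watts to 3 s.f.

ρ = 0.0249 μΩ·m = 2.49×10^-8 Ω·m
A = π(3.26/2 mm)² = π(1.6300e-03 m)² = 8.347e-06 m²
R₍20₎ = ρL/A = (2.49×10^-8)(14.8)/(8.347e-06) = 0.04415 Ω
R₍170₎ = R₍20₎(1 + αΔT) = 0.04415 × (1 + 0.0035×150) = 0.06733 Ω
P = I²R = (12.5)² × 0.06733 = 10.5 W

10.5 W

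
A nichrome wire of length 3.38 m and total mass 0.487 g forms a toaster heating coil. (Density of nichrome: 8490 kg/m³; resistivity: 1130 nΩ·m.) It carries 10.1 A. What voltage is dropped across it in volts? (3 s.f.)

2270 V

ρ = 1130 nΩ·m = 1.13×10^-6 Ω·m
A = m/(density·L) = 4.870×10^-4/(8490×3.38) = 1.6971e-08 m²
R = ρL/A = (1.13×10^-6)(3.38)/(1.6971e-08) = 225.1 Ω
V = IR = 10.1 × 225.1 = 2270 V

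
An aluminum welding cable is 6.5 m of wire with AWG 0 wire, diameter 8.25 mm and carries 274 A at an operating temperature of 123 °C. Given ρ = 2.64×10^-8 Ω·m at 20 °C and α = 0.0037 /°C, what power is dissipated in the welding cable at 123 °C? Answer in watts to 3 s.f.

A = π(8.25/2 mm)² = π(4.1250e-03 m)² = 5.346e-05 m²
R₍20₎ = ρL/A = (2.64×10^-8)(6.5)/(5.346e-05) = 0.00321 Ω
R₍123₎ = R₍20₎(1 + αΔT) = 0.00321 × (1 + 0.0037×103) = 0.004433 Ω
P = I²R = (274)² × 0.004433 = 333 W

333 W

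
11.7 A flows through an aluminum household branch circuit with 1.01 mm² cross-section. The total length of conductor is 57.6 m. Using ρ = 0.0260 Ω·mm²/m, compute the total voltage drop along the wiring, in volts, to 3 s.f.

ρ = 0.0260 Ω·mm²/m = 2.60×10^-8 Ω·m
A = 1.01 mm² = 1.010e-06 m²
R = ρL/A = (2.60×10^-8)(57.6)/(1.010e-06) = 1.483 Ω
V = IR = 11.7 × 1.483 = 17.3 V

17.3 V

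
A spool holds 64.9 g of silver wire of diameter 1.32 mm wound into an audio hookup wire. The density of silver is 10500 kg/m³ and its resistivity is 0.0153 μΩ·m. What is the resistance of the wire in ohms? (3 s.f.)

ρ = 0.0153 μΩ·m = 1.53×10^-8 Ω·m
A = π(d/2)² = π(6.6000e-04 m)² = 1.3685e-06 m²
L = m/(density·A) = 0.0649/(10500×1.3685e-06) = 4.517 m
R = ρL/A = (1.53×10^-8)(4.517)/(1.3685e-06) = 0.0505 Ω

0.0505 Ω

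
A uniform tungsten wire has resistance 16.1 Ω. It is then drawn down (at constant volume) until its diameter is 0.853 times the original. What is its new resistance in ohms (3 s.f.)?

30.4 Ω

Volume constant ⇒ L' = L/r² with r = 0.853. R' = ρL'/A' = ρ(L/r²)/(πr²d₀²/4) = R/r⁴.
R' = 1.889 × 16.1 = 30.4 Ω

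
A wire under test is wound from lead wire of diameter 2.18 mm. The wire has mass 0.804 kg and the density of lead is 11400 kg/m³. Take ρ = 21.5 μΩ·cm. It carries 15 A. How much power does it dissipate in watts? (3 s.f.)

ρ = 21.5 μΩ·cm = 2.15×10^-7 Ω·m
A = π(d/2)² = π(1.0900e-03 m)² = 3.7325e-06 m²
L = m/(density·A) = 0.804/(11400×3.7325e-06) = 18.9 m
R = ρL/A = (2.15×10^-7)(18.9)/(3.7325e-06) = 1.088 Ω
P = I²R = (15)² × 1.088 = 245 W

245 W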